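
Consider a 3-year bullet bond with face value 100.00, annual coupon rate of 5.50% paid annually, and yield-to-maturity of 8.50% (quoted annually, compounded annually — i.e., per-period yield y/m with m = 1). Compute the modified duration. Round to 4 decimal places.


Coupon per period c = face * coupon_rate / m = 5.500000
Periods per year m = 1; per-period yield y/m = 0.085000
Number of cashflows N = 3
Cashflows (t years, CF_t, discount factor 1/(1+y/m)^(m*t), PV):
  t = 1.0000: CF_t = 5.500000, DF = 0.921659, PV = 5.069124
  t = 2.0000: CF_t = 5.500000, DF = 0.849455, PV = 4.672004
  t = 3.0000: CF_t = 105.500000, DF = 0.782908, PV = 82.596804
Price P = sum_t PV_t = 92.337933
First compute Macaulay numerator sum_t t * PV_t:
  t * PV_t at t = 1.0000: 5.069124
  t * PV_t at t = 2.0000: 9.344008
  t * PV_t at t = 3.0000: 247.790413
Macaulay duration D = 262.203546 / 92.337933 = 2.839608
Modified duration = D / (1 + y/m) = 2.839608 / (1 + 0.085000) = 2.617150

Answer: Modified duration = 2.6172


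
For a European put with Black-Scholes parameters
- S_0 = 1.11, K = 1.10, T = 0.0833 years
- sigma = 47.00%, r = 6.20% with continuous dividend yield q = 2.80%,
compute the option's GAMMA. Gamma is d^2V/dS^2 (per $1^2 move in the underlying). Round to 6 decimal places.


Answer: Gamma = 2.611612

Derivation:
d1 = 0.1554183067; d2 = 0.0197681317
phi(d1) = 0.3941530638; exp(-qT) = 0.9976703179; exp(-rT) = 0.9948487136
Gamma = exp(-qT) * phi(d1) / (S * sigma * sqrt(T)) = 0.9976703179 * 0.3941530638 / (1.1100 * 0.4700 * 0.2886173938) = 2.611612


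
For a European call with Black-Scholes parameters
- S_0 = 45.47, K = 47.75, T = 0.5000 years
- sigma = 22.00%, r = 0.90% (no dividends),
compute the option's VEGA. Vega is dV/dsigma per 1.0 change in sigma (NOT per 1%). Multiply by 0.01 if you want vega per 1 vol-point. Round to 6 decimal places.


d1 = -0.2078013209; d2 = -0.3633648127
phi(d1) = 0.3904211590; exp(-qT) = 1.0000000000; exp(-rT) = 0.9955101098
Vega = S * exp(-qT) * phi(d1) * sqrt(T) = 45.4700 * 1.0000000000 * 0.3904211590 * 0.7071067812 = 12.552878

Answer: Vega = 12.552878


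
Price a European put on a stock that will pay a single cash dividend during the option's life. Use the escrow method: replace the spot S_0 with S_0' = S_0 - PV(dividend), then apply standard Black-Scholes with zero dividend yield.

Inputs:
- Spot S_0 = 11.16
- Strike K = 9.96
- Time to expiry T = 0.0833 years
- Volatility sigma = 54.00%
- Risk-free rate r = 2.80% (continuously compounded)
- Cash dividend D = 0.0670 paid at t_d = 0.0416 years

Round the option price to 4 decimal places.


PV(D) = D * exp(-r * t_d) = 0.0670 * 0.99883588 = 0.06692200
S_0' = S_0 - PV(D) = 11.1600 - 0.06692200 = 11.09307800
d1 = (ln(S_0'/K) + (r + sigma^2/2)*T) / (sigma*sqrt(T)) = 0.78420993
d2 = d1 - sigma*sqrt(T) = 0.62835654
exp(-rT) = 0.99767032
N(-d1) = 0.21645847; N(-d2) = 0.26488520
P = K * exp(-rT) * N(-d2) - S_0' * N(-d1) = 9.9600 * 0.99767032 * 0.26488520 - 11.09307800 * 0.21645847 = 0.2309

Answer: Price = 0.2309


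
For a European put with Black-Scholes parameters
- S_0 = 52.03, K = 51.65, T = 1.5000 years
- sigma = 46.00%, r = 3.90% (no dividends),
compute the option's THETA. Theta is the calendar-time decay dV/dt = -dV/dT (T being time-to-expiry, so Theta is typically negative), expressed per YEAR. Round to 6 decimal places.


Answer: Theta = -2.526117

Derivation:
d1 = 0.3985395777; d2 = -0.1648430632
phi(d1) = 0.3684849422; exp(-qT) = 1.0000000000; exp(-rT) = 0.9431782404
Theta = -S*exp(-qT)*phi(d1)*sigma/(2*sqrt(T)) + r*K*exp(-rT)*N(-d2) - q*S*exp(-qT)*N(-d1)
N(-d1) = 0.3451162453; N(-d2) = 0.5654662459; sqrt(T) = 1.2247448714
Term 1 = -52.0300 * 1.0000000000 * 0.3684849422 * 0.4600 / (2 * 1.2247448714) = -3.6004416575
Term 2 = 0.0390 * 51.6500 * 0.9431782404 * 0.5654662459 = 1.0743242815
Term 3 = 0 (no dividend yield, q = 0)
Theta = -3.6004416575 + (1.0743242815) + (0.0000000000) = -2.526117


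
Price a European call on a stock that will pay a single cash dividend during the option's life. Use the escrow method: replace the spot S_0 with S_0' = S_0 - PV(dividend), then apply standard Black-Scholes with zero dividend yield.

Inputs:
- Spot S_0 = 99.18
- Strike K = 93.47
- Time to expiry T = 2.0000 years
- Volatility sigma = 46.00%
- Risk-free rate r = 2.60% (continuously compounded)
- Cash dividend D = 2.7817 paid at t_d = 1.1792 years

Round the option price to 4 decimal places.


Answer: Price = 27.6798

Derivation:
PV(D) = D * exp(-r * t_d) = 2.7817 * 0.96980603 = 2.69770942
S_0' = S_0 - PV(D) = 99.1800 - 2.69770942 = 96.48229058
d1 = (ln(S_0'/K) + (r + sigma^2/2)*T) / (sigma*sqrt(T)) = 0.45396093
d2 = d1 - sigma*sqrt(T) = -0.19657731
exp(-rT) = 0.94932887
N(d1) = 0.67507153; N(d2) = 0.42207917
C = S_0' * N(d1) - K * exp(-rT) * N(d2) = 96.48229058 * 0.67507153 - 93.4700 * 0.94932887 * 0.42207917 = 27.6798


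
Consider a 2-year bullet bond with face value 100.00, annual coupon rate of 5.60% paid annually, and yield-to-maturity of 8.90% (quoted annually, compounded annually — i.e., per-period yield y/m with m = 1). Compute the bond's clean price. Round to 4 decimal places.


Answer: Price = 94.1870

Derivation:
Coupon per period c = face * coupon_rate / m = 5.600000
Periods per year m = 1; per-period yield y/m = 0.089000
Number of cashflows N = 2
Cashflows (t years, CF_t, discount factor 1/(1+y/m)^(m*t), PV):
  t = 1.0000: CF_t = 5.600000, DF = 0.918274, PV = 5.142332
  t = 2.0000: CF_t = 105.600000, DF = 0.843226, PV = 89.044717
Price P = sum_t PV_t = 94.187050


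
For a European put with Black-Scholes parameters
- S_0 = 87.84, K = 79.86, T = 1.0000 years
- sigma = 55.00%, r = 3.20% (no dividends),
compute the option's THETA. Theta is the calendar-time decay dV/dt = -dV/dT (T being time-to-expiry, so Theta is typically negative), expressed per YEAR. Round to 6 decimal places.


d1 = 0.5063488657; d2 = -0.0436511343
phi(d1) = 0.3509424181; exp(-qT) = 1.0000000000; exp(-rT) = 0.9685065821
Theta = -S*exp(-qT)*phi(d1)*sigma/(2*sqrt(T)) + r*K*exp(-rT)*N(-d2) - q*S*exp(-qT)*N(-d1)
N(-d1) = 0.3063058823; N(-d2) = 0.5174087544; sqrt(T) = 1.0000000000
Term 1 = -87.8400 * 1.0000000000 * 0.3509424181 * 0.5500 / (2 * 1.0000000000) = -8.4773650516
Term 2 = 0.0320 * 79.8600 * 0.9685065821 * 0.5174087544 = 1.2806062980
Term 3 = 0 (no dividend yield, q = 0)
Theta = -8.4773650516 + (1.2806062980) + (0.0000000000) = -7.196759

Answer: Theta = -7.196759


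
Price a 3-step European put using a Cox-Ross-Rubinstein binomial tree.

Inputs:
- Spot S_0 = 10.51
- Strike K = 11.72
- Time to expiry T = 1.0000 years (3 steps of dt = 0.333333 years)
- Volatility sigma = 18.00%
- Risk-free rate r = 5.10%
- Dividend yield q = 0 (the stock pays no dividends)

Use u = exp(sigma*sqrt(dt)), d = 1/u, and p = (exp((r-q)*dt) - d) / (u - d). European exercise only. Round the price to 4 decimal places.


dt = T/N = 0.333333
u = exp(sigma*sqrt(dt)) = 1.109515; d = 1/u = 0.901295
p = (exp((r-q)*dt) - d) / (u - d) = 0.556385
Discount per step: exp(-r*dt) = 0.983144
Stock lattice S(k, i) with i counting down-moves:
  k=0: S(0,0) = 10.5100
  k=1: S(1,0) = 11.6610; S(1,1) = 9.4726
  k=2: S(2,0) = 12.9381; S(2,1) = 10.5100; S(2,2) = 8.5376
  k=3: S(3,0) = 14.3550; S(3,1) = 11.6610; S(3,2) = 9.4726; S(3,3) = 7.6949
Terminal payoffs V(N, i) = max(K - S_T, 0):
  V(3,0) = 0.000000; V(3,1) = 0.058997; V(3,2) = 2.247393; V(3,3) = 4.025098
Backward induction: V(k, i) = exp(-r*dt) * [p * V(k+1, i) + (1-p) * V(k+1, i+1)].
  V(2,0) = exp(-r*dt) * [p*0.000000 + (1-p)*0.058997] = 0.025731
  V(2,1) = exp(-r*dt) * [p*0.058997 + (1-p)*2.247393] = 1.012444
  V(2,2) = exp(-r*dt) * [p*2.247393 + (1-p)*4.025098] = 2.984834
  V(1,0) = exp(-r*dt) * [p*0.025731 + (1-p)*1.012444] = 0.455640
  V(1,1) = exp(-r*dt) * [p*1.012444 + (1-p)*2.984834] = 1.855611
  V(0,0) = exp(-r*dt) * [p*0.455640 + (1-p)*1.855611] = 1.058539

Answer: Price = V(0,0) = 1.0585


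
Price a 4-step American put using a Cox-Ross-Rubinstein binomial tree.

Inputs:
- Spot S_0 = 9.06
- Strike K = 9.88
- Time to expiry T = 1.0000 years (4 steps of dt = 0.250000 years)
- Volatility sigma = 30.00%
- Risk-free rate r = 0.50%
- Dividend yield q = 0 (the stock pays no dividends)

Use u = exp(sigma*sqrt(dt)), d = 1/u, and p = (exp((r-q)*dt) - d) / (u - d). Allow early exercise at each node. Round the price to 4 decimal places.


dt = T/N = 0.250000
u = exp(sigma*sqrt(dt)) = 1.161834; d = 1/u = 0.860708
p = (exp((r-q)*dt) - d) / (u - d) = 0.466724
Discount per step: exp(-r*dt) = 0.998751
Stock lattice S(k, i) with i counting down-moves:
  k=0: S(0,0) = 9.0600
  k=1: S(1,0) = 10.5262; S(1,1) = 7.7980
  k=2: S(2,0) = 12.2297; S(2,1) = 9.0600; S(2,2) = 6.7118
  k=3: S(3,0) = 14.2089; S(3,1) = 10.5262; S(3,2) = 7.7980; S(3,3) = 5.7769
  k=4: S(4,0) = 16.5084; S(4,1) = 12.2297; S(4,2) = 9.0600; S(4,3) = 6.7118; S(4,4) = 4.9722
Terminal payoffs V(N, i) = max(K - S_T, 0):
  V(4,0) = 0.000000; V(4,1) = 0.000000; V(4,2) = 0.820000; V(4,3) = 3.168187; V(4,4) = 4.907767
Backward induction: V(k, i) = exp(-r*dt) * [p * V(k+1, i) + (1-p) * V(k+1, i+1)]; then take max(V_cont, immediate exercise) for American.
  V(3,0) = exp(-r*dt) * [p*0.000000 + (1-p)*0.000000] = 0.000000; exercise = 0.000000; V(3,0) = max -> 0.000000
  V(3,1) = exp(-r*dt) * [p*0.000000 + (1-p)*0.820000] = 0.436740; exercise = 0.000000; V(3,1) = max -> 0.436740
  V(3,2) = exp(-r*dt) * [p*0.820000 + (1-p)*3.168187] = 2.069643; exercise = 2.081986; V(3,2) = max -> 2.081986
  V(3,3) = exp(-r*dt) * [p*3.168187 + (1-p)*4.907767] = 4.090747; exercise = 4.103089; V(3,3) = max -> 4.103089
  V(2,0) = exp(-r*dt) * [p*0.000000 + (1-p)*0.436740] = 0.232612; exercise = 0.000000; V(2,0) = max -> 0.232612
  V(2,1) = exp(-r*dt) * [p*0.436740 + (1-p)*2.081986] = 1.312469; exercise = 0.820000; V(2,1) = max -> 1.312469
  V(2,2) = exp(-r*dt) * [p*2.081986 + (1-p)*4.103089] = 3.155845; exercise = 3.168187; V(2,2) = max -> 3.168187
  V(1,0) = exp(-r*dt) * [p*0.232612 + (1-p)*1.312469] = 0.807464; exercise = 0.000000; V(1,0) = max -> 0.807464
  V(1,1) = exp(-r*dt) * [p*1.312469 + (1-p)*3.168187] = 2.299203; exercise = 2.081986; V(1,1) = max -> 2.299203
  V(0,0) = exp(-r*dt) * [p*0.807464 + (1-p)*2.299203] = 1.600971; exercise = 0.820000; V(0,0) = max -> 1.600971

Answer: Price = V(0,0) = 1.6010


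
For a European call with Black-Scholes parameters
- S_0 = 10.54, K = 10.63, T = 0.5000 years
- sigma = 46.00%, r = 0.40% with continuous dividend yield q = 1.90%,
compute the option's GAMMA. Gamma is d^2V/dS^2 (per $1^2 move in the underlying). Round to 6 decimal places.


d1 = 0.1134363780; d2 = -0.2118327414
phi(d1) = 0.3963837628; exp(-qT) = 0.9905449824; exp(-rT) = 0.9980019987
Gamma = exp(-qT) * phi(d1) / (S * sigma * sqrt(T)) = 0.9905449824 * 0.3963837628 / (10.5400 * 0.4600 * 0.7071067812) = 0.114527

Answer: Gamma = 0.114527


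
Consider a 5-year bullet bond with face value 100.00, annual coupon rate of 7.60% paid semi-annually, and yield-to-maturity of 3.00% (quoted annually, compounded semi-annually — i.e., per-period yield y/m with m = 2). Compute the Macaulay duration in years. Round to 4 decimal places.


Answer: Macaulay duration = 4.3317 years

Derivation:
Coupon per period c = face * coupon_rate / m = 3.800000
Periods per year m = 2; per-period yield y/m = 0.015000
Number of cashflows N = 10
Cashflows (t years, CF_t, discount factor 1/(1+y/m)^(m*t), PV):
  t = 0.5000: CF_t = 3.800000, DF = 0.985222, PV = 3.743842
  t = 1.0000: CF_t = 3.800000, DF = 0.970662, PV = 3.688515
  t = 1.5000: CF_t = 3.800000, DF = 0.956317, PV = 3.634005
  t = 2.0000: CF_t = 3.800000, DF = 0.942184, PV = 3.580300
  t = 2.5000: CF_t = 3.800000, DF = 0.928260, PV = 3.527389
  t = 3.0000: CF_t = 3.800000, DF = 0.914542, PV = 3.475260
  t = 3.5000: CF_t = 3.800000, DF = 0.901027, PV = 3.423902
  t = 4.0000: CF_t = 3.800000, DF = 0.887711, PV = 3.373302
  t = 4.5000: CF_t = 3.800000, DF = 0.874592, PV = 3.323451
  t = 5.0000: CF_t = 103.800000, DF = 0.861667, PV = 89.441059
Price P = sum_t PV_t = 121.211024
Macaulay numerator sum_t t * PV_t:
  t * PV_t at t = 0.5000: 1.871921
  t * PV_t at t = 1.0000: 3.688515
  t * PV_t at t = 1.5000: 5.451007
  t * PV_t at t = 2.0000: 7.160600
  t * PV_t at t = 2.5000: 8.818473
  t * PV_t at t = 3.0000: 10.425781
  t * PV_t at t = 3.5000: 11.983656
  t * PV_t at t = 4.0000: 13.493209
  t * PV_t at t = 4.5000: 14.955527
  t * PV_t at t = 5.0000: 447.205293
Macaulay duration D = (sum_t t * PV_t) / P = 525.053983 / 121.211024 = 4.331735


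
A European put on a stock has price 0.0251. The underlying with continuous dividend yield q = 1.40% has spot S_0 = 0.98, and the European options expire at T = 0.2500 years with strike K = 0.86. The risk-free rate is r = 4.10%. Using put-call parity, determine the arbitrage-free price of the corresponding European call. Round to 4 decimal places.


Put-call parity: C - P = S_0 * exp(-qT) - K * exp(-rT).
S_0 * exp(-qT) = 0.9800 * 0.99650612 = 0.97657600
K * exp(-rT) = 0.8600 * 0.98980235 = 0.85123002
C = P + S*exp(-qT) - K*exp(-rT)
C = 0.0251 + 0.97657600 - 0.85123002 = 0.1504

Answer: Call price = 0.1504


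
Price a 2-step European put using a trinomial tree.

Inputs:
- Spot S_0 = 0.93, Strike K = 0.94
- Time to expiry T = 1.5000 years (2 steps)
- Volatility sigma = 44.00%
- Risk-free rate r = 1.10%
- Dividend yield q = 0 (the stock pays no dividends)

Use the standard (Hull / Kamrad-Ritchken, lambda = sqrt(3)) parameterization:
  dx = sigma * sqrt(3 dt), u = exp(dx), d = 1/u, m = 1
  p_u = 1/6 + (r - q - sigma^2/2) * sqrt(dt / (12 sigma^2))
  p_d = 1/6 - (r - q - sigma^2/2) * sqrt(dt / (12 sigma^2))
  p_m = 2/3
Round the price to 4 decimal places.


dt = T/N = 0.750000; dx = sigma*sqrt(3*dt) = 0.660000
u = exp(dx) = 1.934792; d = 1/u = 0.516851
p_u = 0.117917, p_m = 0.666667, p_d = 0.215417
Discount per step: exp(-r*dt) = 0.991784
Stock lattice S(k, j) with j the centered position index:
  k=0: S(0,+0) = 0.9300
  k=1: S(1,-1) = 0.4807; S(1,+0) = 0.9300; S(1,+1) = 1.7994
  k=2: S(2,-2) = 0.2484; S(2,-1) = 0.4807; S(2,+0) = 0.9300; S(2,+1) = 1.7994; S(2,+2) = 3.4814
Terminal payoffs V(N, j) = max(K - S_T, 0):
  V(2,-2) = 0.691564; V(2,-1) = 0.459328; V(2,+0) = 0.010000; V(2,+1) = 0.000000; V(2,+2) = 0.000000
Backward induction: V(k, j) = exp(-r*dt) * [p_u * V(k+1, j+1) + p_m * V(k+1, j) + p_d * V(k+1, j-1)]
  V(1,-1) = exp(-r*dt) * [p_u*0.010000 + p_m*0.459328 + p_d*0.691564] = 0.452623
  V(1,+0) = exp(-r*dt) * [p_u*0.000000 + p_m*0.010000 + p_d*0.459328] = 0.104746
  V(1,+1) = exp(-r*dt) * [p_u*0.000000 + p_m*0.000000 + p_d*0.010000] = 0.002136
  V(0,+0) = exp(-r*dt) * [p_u*0.002136 + p_m*0.104746 + p_d*0.452623] = 0.166208

Answer: Price = V(0,0) = 0.1662


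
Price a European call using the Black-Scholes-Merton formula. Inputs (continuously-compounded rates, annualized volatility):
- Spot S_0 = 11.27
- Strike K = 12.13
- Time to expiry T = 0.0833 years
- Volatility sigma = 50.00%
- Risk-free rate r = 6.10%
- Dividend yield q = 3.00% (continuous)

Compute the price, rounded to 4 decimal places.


d1 = (ln(S/K) + (r - q + 0.5*sigma^2) * T) / (sigma * sqrt(T)) = -0.41953532
d2 = d1 - sigma * sqrt(T) = -0.56384401
exp(-rT) = 0.99493159; exp(-qT) = 0.99750412
C = S_0 * exp(-qT) * N(d1) - K * exp(-rT) * N(d2)
N(d1) = 0.33741247; N(d2) = 0.28643015
C = 11.2700 * 0.99750412 * 0.33741247 - 12.1300 * 0.99493159 * 0.28643015 = 0.3364

Answer: Price = 0.3364


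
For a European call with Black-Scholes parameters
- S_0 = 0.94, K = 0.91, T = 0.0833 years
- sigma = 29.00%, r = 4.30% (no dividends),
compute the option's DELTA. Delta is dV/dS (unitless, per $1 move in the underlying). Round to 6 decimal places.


d1 = 0.4721671691; d2 = 0.3884681249
phi(d1) = 0.3568608136; exp(-qT) = 1.0000000000; exp(-rT) = 0.9964245074
N(d1) = 0.6815962641
Delta = exp(-qT) * N(d1) = 1.0000000000 * 0.6815962641 = 0.681596

Answer: Delta = 0.681596


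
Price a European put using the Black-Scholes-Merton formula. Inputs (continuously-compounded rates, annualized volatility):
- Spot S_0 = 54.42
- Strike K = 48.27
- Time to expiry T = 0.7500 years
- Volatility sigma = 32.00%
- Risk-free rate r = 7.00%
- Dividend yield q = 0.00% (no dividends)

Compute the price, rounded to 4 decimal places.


Answer: Price = 2.2390

Derivation:
d1 = (ln(S/K) + (r - q + 0.5*sigma^2) * T) / (sigma * sqrt(T)) = 0.76073650
d2 = d1 - sigma * sqrt(T) = 0.48360837
exp(-rT) = 0.94885432; exp(-qT) = 1.00000000
P = K * exp(-rT) * N(-d2) - S_0 * exp(-qT) * N(-d1)
N(-d1) = 0.22340723; N(-d2) = 0.31433192
P = 48.2700 * 0.94885432 * 0.31433192 - 54.4200 * 1.00000000 * 0.22340723 = 2.2390


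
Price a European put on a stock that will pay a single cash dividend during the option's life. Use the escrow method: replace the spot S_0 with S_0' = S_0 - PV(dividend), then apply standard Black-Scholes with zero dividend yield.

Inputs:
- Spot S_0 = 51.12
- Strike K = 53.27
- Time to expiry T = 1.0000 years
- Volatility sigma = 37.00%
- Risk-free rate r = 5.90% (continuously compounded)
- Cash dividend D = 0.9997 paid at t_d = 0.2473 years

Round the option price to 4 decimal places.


Answer: Price = 7.4061

Derivation:
PV(D) = D * exp(-r * t_d) = 0.9997 * 0.98551523 = 0.98521957
S_0' = S_0 - PV(D) = 51.1200 - 0.98521957 = 50.13478043
d1 = (ln(S_0'/K) + (r + sigma^2/2)*T) / (sigma*sqrt(T)) = 0.18051802
d2 = d1 - sigma*sqrt(T) = -0.18948198
exp(-rT) = 0.94270677
N(-d1) = 0.42837296; N(-d2) = 0.57514246
P = K * exp(-rT) * N(-d2) - S_0' * N(-d1) = 53.2700 * 0.94270677 * 0.57514246 - 50.13478043 * 0.42837296 = 7.4061


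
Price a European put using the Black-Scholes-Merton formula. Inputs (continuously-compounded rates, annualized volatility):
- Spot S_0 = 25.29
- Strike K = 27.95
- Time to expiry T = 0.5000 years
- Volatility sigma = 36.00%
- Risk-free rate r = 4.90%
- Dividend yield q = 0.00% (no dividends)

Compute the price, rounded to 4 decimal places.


d1 = (ln(S/K) + (r - q + 0.5*sigma^2) * T) / (sigma * sqrt(T)) = -0.16934476
d2 = d1 - sigma * sqrt(T) = -0.42390320
exp(-rT) = 0.97579769; exp(-qT) = 1.00000000
P = K * exp(-rT) * N(-d2) - S_0 * exp(-qT) * N(-d1)
N(-d1) = 0.56723727; N(-d2) = 0.66418180
P = 27.9500 * 0.97579769 * 0.66418180 - 25.2900 * 1.00000000 * 0.56723727 = 3.7692

Answer: Price = 3.7692


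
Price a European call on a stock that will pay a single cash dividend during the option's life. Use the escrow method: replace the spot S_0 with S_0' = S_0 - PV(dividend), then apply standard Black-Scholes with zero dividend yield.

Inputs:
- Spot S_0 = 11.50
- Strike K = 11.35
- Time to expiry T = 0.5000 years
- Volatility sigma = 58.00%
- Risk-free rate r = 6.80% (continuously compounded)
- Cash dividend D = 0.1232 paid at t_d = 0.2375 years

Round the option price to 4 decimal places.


Answer: Price = 2.0268

Derivation:
PV(D) = D * exp(-r * t_d) = 0.1232 * 0.98397971 = 0.12122630
S_0' = S_0 - PV(D) = 11.5000 - 0.12122630 = 11.37877370
d1 = (ln(S_0'/K) + (r + sigma^2/2)*T) / (sigma*sqrt(T)) = 0.29413672
d2 = d1 - sigma*sqrt(T) = -0.11598521
exp(-rT) = 0.96657150
N(d1) = 0.61567328; N(d2) = 0.45383213
C = S_0' * N(d1) - K * exp(-rT) * N(d2) = 11.37877370 * 0.61567328 - 11.3500 * 0.96657150 * 0.45383213 = 2.0268


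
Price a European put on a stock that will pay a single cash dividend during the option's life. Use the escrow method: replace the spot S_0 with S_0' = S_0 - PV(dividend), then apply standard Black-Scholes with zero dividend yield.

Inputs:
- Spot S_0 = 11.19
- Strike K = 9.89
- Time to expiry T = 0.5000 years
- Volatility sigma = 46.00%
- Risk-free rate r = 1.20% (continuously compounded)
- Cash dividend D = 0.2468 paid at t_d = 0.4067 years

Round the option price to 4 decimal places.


PV(D) = D * exp(-r * t_d) = 0.2468 * 0.99513149 = 0.24559845
S_0' = S_0 - PV(D) = 11.1900 - 0.24559845 = 10.94440155
d1 = (ln(S_0'/K) + (r + sigma^2/2)*T) / (sigma*sqrt(T)) = 0.49252725
d2 = d1 - sigma*sqrt(T) = 0.16725813
exp(-rT) = 0.99401796
N(-d1) = 0.31117333; N(-d2) = 0.43358347
P = K * exp(-rT) * N(-d2) - S_0' * N(-d1) = 9.8900 * 0.99401796 * 0.43358347 - 10.94440155 * 0.31117333 = 0.8569

Answer: Price = 0.8569


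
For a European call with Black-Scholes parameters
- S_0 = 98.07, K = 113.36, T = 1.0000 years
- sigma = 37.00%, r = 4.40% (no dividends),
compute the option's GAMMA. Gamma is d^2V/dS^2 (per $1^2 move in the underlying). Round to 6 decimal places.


d1 = -0.0876677999; d2 = -0.4576677999
phi(d1) = 0.3974121583; exp(-qT) = 1.0000000000; exp(-rT) = 0.9569539575
Gamma = exp(-qT) * phi(d1) / (S * sigma * sqrt(T)) = 1.0000000000 * 0.3974121583 / (98.0700 * 0.3700 * 1.0000000000) = 0.010952

Answer: Gamma = 0.010952


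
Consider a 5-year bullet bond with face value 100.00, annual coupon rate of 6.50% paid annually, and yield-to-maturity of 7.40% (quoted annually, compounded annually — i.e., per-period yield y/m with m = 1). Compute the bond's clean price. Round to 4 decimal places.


Coupon per period c = face * coupon_rate / m = 6.500000
Periods per year m = 1; per-period yield y/m = 0.074000
Number of cashflows N = 5
Cashflows (t years, CF_t, discount factor 1/(1+y/m)^(m*t), PV):
  t = 1.0000: CF_t = 6.500000, DF = 0.931099, PV = 6.052142
  t = 2.0000: CF_t = 6.500000, DF = 0.866945, PV = 5.635141
  t = 3.0000: CF_t = 6.500000, DF = 0.807211, PV = 5.246873
  t = 4.0000: CF_t = 6.500000, DF = 0.751593, PV = 4.885356
  t = 5.0000: CF_t = 106.500000, DF = 0.699808, PV = 74.529499
Price P = sum_t PV_t = 96.349010

Answer: Price = 96.3490


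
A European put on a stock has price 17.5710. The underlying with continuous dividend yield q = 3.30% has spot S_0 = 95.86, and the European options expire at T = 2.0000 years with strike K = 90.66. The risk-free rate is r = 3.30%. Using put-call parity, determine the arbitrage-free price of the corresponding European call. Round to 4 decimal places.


Answer: Call price = 22.4389

Derivation:
Put-call parity: C - P = S_0 * exp(-qT) - K * exp(-rT).
S_0 * exp(-qT) = 95.8600 * 0.93613086 = 89.73750465
K * exp(-rT) = 90.6600 * 0.93613086 = 84.86962416
C = P + S*exp(-qT) - K*exp(-rT)
C = 17.5710 + 89.73750465 - 84.86962416 = 22.4389


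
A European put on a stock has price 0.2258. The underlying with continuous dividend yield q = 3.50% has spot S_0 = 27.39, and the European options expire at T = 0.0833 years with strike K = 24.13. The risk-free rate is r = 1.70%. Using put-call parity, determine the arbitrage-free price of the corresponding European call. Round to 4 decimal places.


Put-call parity: C - P = S_0 * exp(-qT) - K * exp(-rT).
S_0 * exp(-qT) = 27.3900 * 0.99708875 = 27.31026075
K * exp(-rT) = 24.1300 * 0.99858490 = 24.09585369
C = P + S*exp(-qT) - K*exp(-rT)
C = 0.2258 + 27.31026075 - 24.09585369 = 3.4402

Answer: Call price = 3.4402


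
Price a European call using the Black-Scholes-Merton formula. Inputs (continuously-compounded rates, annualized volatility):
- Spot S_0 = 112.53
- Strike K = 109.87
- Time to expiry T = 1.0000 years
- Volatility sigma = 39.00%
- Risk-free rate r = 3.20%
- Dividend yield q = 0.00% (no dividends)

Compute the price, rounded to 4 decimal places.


d1 = (ln(S/K) + (r - q + 0.5*sigma^2) * T) / (sigma * sqrt(T)) = 0.33838975
d2 = d1 - sigma * sqrt(T) = -0.05161025
exp(-rT) = 0.96850658; exp(-qT) = 1.00000000
C = S_0 * exp(-qT) * N(d1) - K * exp(-rT) * N(d2)
N(d1) = 0.63246525; N(d2) = 0.47941963
C = 112.5300 * 1.00000000 * 0.63246525 - 109.8700 * 0.96850658 * 0.47941963 = 20.1564

Answer: Price = 20.1564


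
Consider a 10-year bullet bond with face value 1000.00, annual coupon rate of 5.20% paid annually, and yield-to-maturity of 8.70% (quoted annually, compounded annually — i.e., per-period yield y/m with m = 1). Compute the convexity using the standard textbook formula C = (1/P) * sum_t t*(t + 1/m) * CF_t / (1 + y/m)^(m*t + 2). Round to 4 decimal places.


Coupon per period c = face * coupon_rate / m = 52.000000
Periods per year m = 1; per-period yield y/m = 0.087000
Number of cashflows N = 10
Cashflows (t years, CF_t, discount factor 1/(1+y/m)^(m*t), PV):
  t = 1.0000: CF_t = 52.000000, DF = 0.919963, PV = 47.838086
  t = 2.0000: CF_t = 52.000000, DF = 0.846332, PV = 44.009279
  t = 3.0000: CF_t = 52.000000, DF = 0.778595, PV = 40.486917
  t = 4.0000: CF_t = 52.000000, DF = 0.716278, PV = 37.246474
  t = 5.0000: CF_t = 52.000000, DF = 0.658950, PV = 34.265386
  t = 6.0000: CF_t = 52.000000, DF = 0.606209, PV = 31.522894
  t = 7.0000: CF_t = 52.000000, DF = 0.557690, PV = 28.999902
  t = 8.0000: CF_t = 52.000000, DF = 0.513055, PV = 26.678843
  t = 9.0000: CF_t = 52.000000, DF = 0.471991, PV = 24.543554
  t = 10.0000: CF_t = 1052.000000, DF = 0.434215, PV = 456.793903
Price P = sum_t PV_t = 772.385239
Convexity numerator sum_t t*(t + 1/m) * CF_t / (1+y/m)^(m*t + 2):
  t = 1.0000: term = 80.973835
  t = 2.0000: term = 223.478845
  t = 3.0000: term = 411.184627
  t = 4.0000: term = 630.457876
  t = 5.0000: term = 869.997070
  t = 6.0000: term = 1120.511405
  t = 7.0000: term = 1374.439013
  t = 8.0000: term = 1625.699976
  t = 9.0000: term = 1869.480193
  t = 10.0000: term = 42525.937438
Convexity = (1/P) * sum = 50732.160276 / 772.385239 = 65.682457

Answer: Convexity = 65.6825


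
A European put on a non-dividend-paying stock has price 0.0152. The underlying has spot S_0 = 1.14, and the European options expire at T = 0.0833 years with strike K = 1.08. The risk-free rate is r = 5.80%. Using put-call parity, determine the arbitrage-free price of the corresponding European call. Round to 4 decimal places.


Answer: Call price = 0.0804

Derivation:
Put-call parity: C - P = S_0 * exp(-qT) - K * exp(-rT).
S_0 * exp(-qT) = 1.1400 * 1.00000000 = 1.14000000
K * exp(-rT) = 1.0800 * 0.99518025 = 1.07479467
C = P + S*exp(-qT) - K*exp(-rT)
C = 0.0152 + 1.14000000 - 1.07479467 = 0.0804


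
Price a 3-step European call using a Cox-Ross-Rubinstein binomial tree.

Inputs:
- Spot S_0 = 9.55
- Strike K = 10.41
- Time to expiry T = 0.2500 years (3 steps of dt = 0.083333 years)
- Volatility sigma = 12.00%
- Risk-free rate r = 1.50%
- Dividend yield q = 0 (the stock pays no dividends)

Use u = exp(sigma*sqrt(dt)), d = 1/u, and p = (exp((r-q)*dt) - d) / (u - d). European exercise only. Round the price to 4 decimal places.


Answer: Price = V(0,0) = 0.0245

Derivation:
dt = T/N = 0.083333
u = exp(sigma*sqrt(dt)) = 1.035248; d = 1/u = 0.965952
p = (exp((r-q)*dt) - d) / (u - d) = 0.509390
Discount per step: exp(-r*dt) = 0.998751
Stock lattice S(k, i) with i counting down-moves:
  k=0: S(0,0) = 9.5500
  k=1: S(1,0) = 9.8866; S(1,1) = 9.2248
  k=2: S(2,0) = 10.2351; S(2,1) = 9.5500; S(2,2) = 8.9108
  k=3: S(3,0) = 10.5959; S(3,1) = 9.8866; S(3,2) = 9.2248; S(3,3) = 8.6074
Terminal payoffs V(N, i) = max(S_T - K, 0):
  V(3,0) = 0.185869; V(3,1) = 0.000000; V(3,2) = 0.000000; V(3,3) = 0.000000
Backward induction: V(k, i) = exp(-r*dt) * [p * V(k+1, i) + (1-p) * V(k+1, i+1)].
  V(2,0) = exp(-r*dt) * [p*0.185869 + (1-p)*0.000000] = 0.094562
  V(2,1) = exp(-r*dt) * [p*0.000000 + (1-p)*0.000000] = 0.000000
  V(2,2) = exp(-r*dt) * [p*0.000000 + (1-p)*0.000000] = 0.000000
  V(1,0) = exp(-r*dt) * [p*0.094562 + (1-p)*0.000000] = 0.048109
  V(1,1) = exp(-r*dt) * [p*0.000000 + (1-p)*0.000000] = 0.000000
  V(0,0) = exp(-r*dt) * [p*0.048109 + (1-p)*0.000000] = 0.024475


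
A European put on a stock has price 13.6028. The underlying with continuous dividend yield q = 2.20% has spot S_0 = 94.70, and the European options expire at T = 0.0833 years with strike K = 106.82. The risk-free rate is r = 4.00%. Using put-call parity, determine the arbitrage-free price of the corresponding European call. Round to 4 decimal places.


Answer: Call price = 1.6647

Derivation:
Put-call parity: C - P = S_0 * exp(-qT) - K * exp(-rT).
S_0 * exp(-qT) = 94.7000 * 0.99816908 = 94.52661170
K * exp(-rT) = 106.8200 * 0.99667354 = 106.46466807
C = P + S*exp(-qT) - K*exp(-rT)
C = 13.6028 + 94.52661170 - 106.46466807 = 1.6647


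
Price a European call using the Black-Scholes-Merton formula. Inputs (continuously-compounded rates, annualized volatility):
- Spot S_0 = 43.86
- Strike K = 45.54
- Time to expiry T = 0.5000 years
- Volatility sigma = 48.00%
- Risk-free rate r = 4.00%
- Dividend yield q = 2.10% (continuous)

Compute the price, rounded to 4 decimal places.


Answer: Price = 5.3340

Derivation:
d1 = (ln(S/K) + (r - q + 0.5*sigma^2) * T) / (sigma * sqrt(T)) = 0.08694963
d2 = d1 - sigma * sqrt(T) = -0.25246163
exp(-rT) = 0.98019867; exp(-qT) = 0.98955493
C = S_0 * exp(-qT) * N(d1) - K * exp(-rT) * N(d2)
N(d1) = 0.53464422; N(d2) = 0.40034214
C = 43.8600 * 0.98955493 * 0.53464422 - 45.5400 * 0.98019867 * 0.40034214 = 5.3340


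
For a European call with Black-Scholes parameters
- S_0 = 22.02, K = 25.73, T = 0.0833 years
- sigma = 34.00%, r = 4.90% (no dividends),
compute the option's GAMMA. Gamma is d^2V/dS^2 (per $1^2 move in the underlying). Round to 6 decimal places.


d1 = -1.4960785063; d2 = -1.5942084202
phi(d1) = 0.1302806927; exp(-qT) = 1.0000000000; exp(-rT) = 0.9959266188
Gamma = exp(-qT) * phi(d1) / (S * sigma * sqrt(T)) = 1.0000000000 * 0.1302806927 / (22.0200 * 0.3400 * 0.2886173938) = 0.060292

Answer: Gamma = 0.060292


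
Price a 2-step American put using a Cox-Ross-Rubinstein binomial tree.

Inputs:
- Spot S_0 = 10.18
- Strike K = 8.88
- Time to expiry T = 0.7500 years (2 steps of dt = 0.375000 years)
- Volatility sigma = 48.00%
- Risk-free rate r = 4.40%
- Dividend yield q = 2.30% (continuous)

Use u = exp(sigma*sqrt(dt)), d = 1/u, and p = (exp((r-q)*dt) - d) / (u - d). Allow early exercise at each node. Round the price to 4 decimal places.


dt = T/N = 0.375000
u = exp(sigma*sqrt(dt)) = 1.341702; d = 1/u = 0.745322
p = (exp((r-q)*dt) - d) / (u - d) = 0.440297
Discount per step: exp(-r*dt) = 0.983635
Stock lattice S(k, i) with i counting down-moves:
  k=0: S(0,0) = 10.1800
  k=1: S(1,0) = 13.6585; S(1,1) = 7.5874
  k=2: S(2,0) = 18.3257; S(2,1) = 10.1800; S(2,2) = 5.6550
Terminal payoffs V(N, i) = max(K - S_T, 0):
  V(2,0) = 0.000000; V(2,1) = 0.000000; V(2,2) = 3.224958
Backward induction: V(k, i) = exp(-r*dt) * [p * V(k+1, i) + (1-p) * V(k+1, i+1)]; then take max(V_cont, immediate exercise) for American.
  V(1,0) = exp(-r*dt) * [p*0.000000 + (1-p)*0.000000] = 0.000000; exercise = 0.000000; V(1,0) = max -> 0.000000
  V(1,1) = exp(-r*dt) * [p*0.000000 + (1-p)*3.224958] = 1.775481; exercise = 1.292621; V(1,1) = max -> 1.775481
  V(0,0) = exp(-r*dt) * [p*0.000000 + (1-p)*1.775481] = 0.977481; exercise = 0.000000; V(0,0) = max -> 0.977481

Answer: Price = V(0,0) = 0.9775


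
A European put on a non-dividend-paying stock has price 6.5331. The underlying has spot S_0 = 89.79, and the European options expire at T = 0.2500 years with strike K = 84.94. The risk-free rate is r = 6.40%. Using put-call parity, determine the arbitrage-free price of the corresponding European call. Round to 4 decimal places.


Put-call parity: C - P = S_0 * exp(-qT) - K * exp(-rT).
S_0 * exp(-qT) = 89.7900 * 1.00000000 = 89.79000000
K * exp(-rT) = 84.9400 * 0.98412732 = 83.59177457
C = P + S*exp(-qT) - K*exp(-rT)
C = 6.5331 + 89.79000000 - 83.59177457 = 12.7313

Answer: Call price = 12.7313


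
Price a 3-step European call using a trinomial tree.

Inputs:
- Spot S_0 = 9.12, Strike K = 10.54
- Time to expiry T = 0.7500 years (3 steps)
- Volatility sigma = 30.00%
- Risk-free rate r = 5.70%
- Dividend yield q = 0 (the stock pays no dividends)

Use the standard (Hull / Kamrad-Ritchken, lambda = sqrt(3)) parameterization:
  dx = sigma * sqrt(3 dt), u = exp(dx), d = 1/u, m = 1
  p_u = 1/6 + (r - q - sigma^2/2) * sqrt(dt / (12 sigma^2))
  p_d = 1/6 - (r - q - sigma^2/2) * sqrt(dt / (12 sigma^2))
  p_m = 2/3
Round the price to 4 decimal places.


dt = T/N = 0.250000; dx = sigma*sqrt(3*dt) = 0.259808
u = exp(dx) = 1.296681; d = 1/u = 0.771200
p_u = 0.172440, p_m = 0.666667, p_d = 0.160893
Discount per step: exp(-r*dt) = 0.985851
Stock lattice S(k, j) with j the centered position index:
  k=0: S(0,+0) = 9.1200
  k=1: S(1,-1) = 7.0333; S(1,+0) = 9.1200; S(1,+1) = 11.8257
  k=2: S(2,-2) = 5.4241; S(2,-1) = 7.0333; S(2,+0) = 9.1200; S(2,+1) = 11.8257; S(2,+2) = 15.3342
  k=3: S(3,-3) = 4.1831; S(3,-2) = 5.4241; S(3,-1) = 7.0333; S(3,+0) = 9.1200; S(3,+1) = 11.8257; S(3,+2) = 15.3342; S(3,+3) = 19.8835
Terminal payoffs V(N, j) = max(S_T - K, 0):
  V(3,-3) = 0.000000; V(3,-2) = 0.000000; V(3,-1) = 0.000000; V(3,+0) = 0.000000; V(3,+1) = 1.285727; V(3,+2) = 4.794191; V(3,+3) = 9.343548
Backward induction: V(k, j) = exp(-r*dt) * [p_u * V(k+1, j+1) + p_m * V(k+1, j) + p_d * V(k+1, j-1)]
  V(2,-2) = exp(-r*dt) * [p_u*0.000000 + p_m*0.000000 + p_d*0.000000] = 0.000000
  V(2,-1) = exp(-r*dt) * [p_u*0.000000 + p_m*0.000000 + p_d*0.000000] = 0.000000
  V(2,+0) = exp(-r*dt) * [p_u*1.285727 + p_m*0.000000 + p_d*0.000000] = 0.218574
  V(2,+1) = exp(-r*dt) * [p_u*4.794191 + p_m*1.285727 + p_d*0.000000] = 1.660038
  V(2,+2) = exp(-r*dt) * [p_u*9.343548 + p_m*4.794191 + p_d*1.285727] = 4.943250
  V(1,-1) = exp(-r*dt) * [p_u*0.218574 + p_m*0.000000 + p_d*0.000000] = 0.037158
  V(1,+0) = exp(-r*dt) * [p_u*1.660038 + p_m*0.218574 + p_d*0.000000] = 0.425861
  V(1,+1) = exp(-r*dt) * [p_u*4.943250 + p_m*1.660038 + p_d*0.218574] = 1.966057
  V(0,+0) = exp(-r*dt) * [p_u*1.966057 + p_m*0.425861 + p_d*0.037158] = 0.620015

Answer: Price = V(0,0) = 0.6200


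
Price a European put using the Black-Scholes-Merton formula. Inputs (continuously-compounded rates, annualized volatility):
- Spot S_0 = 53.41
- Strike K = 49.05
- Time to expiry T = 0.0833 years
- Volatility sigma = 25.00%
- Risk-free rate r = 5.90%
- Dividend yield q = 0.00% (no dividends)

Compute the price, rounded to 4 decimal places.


d1 = (ln(S/K) + (r - q + 0.5*sigma^2) * T) / (sigma * sqrt(T)) = 1.28440815
d2 = d1 - sigma * sqrt(T) = 1.21225380
exp(-rT) = 0.99509736; exp(-qT) = 1.00000000
P = K * exp(-rT) * N(-d2) - S_0 * exp(-qT) * N(-d1)
N(-d1) = 0.09949959; N(-d2) = 0.11270762
P = 49.0500 * 0.99509736 * 0.11270762 - 53.4100 * 1.00000000 * 0.09949959 = 0.1869

Answer: Price = 0.1869


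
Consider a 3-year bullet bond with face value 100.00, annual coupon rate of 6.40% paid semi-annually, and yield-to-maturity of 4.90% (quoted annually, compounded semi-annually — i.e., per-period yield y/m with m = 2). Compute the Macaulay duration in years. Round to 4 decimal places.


Answer: Macaulay duration = 2.7821 years

Derivation:
Coupon per period c = face * coupon_rate / m = 3.200000
Periods per year m = 2; per-period yield y/m = 0.024500
Number of cashflows N = 6
Cashflows (t years, CF_t, discount factor 1/(1+y/m)^(m*t), PV):
  t = 0.5000: CF_t = 3.200000, DF = 0.976086, PV = 3.123475
  t = 1.0000: CF_t = 3.200000, DF = 0.952744, PV = 3.048780
  t = 1.5000: CF_t = 3.200000, DF = 0.929960, PV = 2.975871
  t = 2.0000: CF_t = 3.200000, DF = 0.907721, PV = 2.904706
  t = 2.5000: CF_t = 3.200000, DF = 0.886013, PV = 2.835242
  t = 3.0000: CF_t = 103.200000, DF = 0.864825, PV = 89.249938
Price P = sum_t PV_t = 104.138011
Macaulay numerator sum_t t * PV_t:
  t * PV_t at t = 0.5000: 1.561737
  t * PV_t at t = 1.0000: 3.048780
  t * PV_t at t = 1.5000: 4.463806
  t * PV_t at t = 2.0000: 5.809411
  t * PV_t at t = 2.5000: 7.088106
  t * PV_t at t = 3.0000: 267.749813
Macaulay duration D = (sum_t t * PV_t) / P = 289.721653 / 104.138011 = 2.782093


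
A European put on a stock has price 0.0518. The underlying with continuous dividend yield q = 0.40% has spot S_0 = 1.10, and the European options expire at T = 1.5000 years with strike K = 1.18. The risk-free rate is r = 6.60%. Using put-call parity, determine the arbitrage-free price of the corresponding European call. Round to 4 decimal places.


Answer: Call price = 0.0764

Derivation:
Put-call parity: C - P = S_0 * exp(-qT) - K * exp(-rT).
S_0 * exp(-qT) = 1.1000 * 0.99401796 = 1.09341976
K * exp(-rT) = 1.1800 * 0.90574271 = 1.06877640
C = P + S*exp(-qT) - K*exp(-rT)
C = 0.0518 + 1.09341976 - 1.06877640 = 0.0764


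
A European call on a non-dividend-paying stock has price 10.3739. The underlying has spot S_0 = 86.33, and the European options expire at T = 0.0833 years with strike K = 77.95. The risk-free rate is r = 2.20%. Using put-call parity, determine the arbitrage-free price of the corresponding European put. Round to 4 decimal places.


Answer: Put price = 1.8512

Derivation:
Put-call parity: C - P = S_0 * exp(-qT) - K * exp(-rT).
S_0 * exp(-qT) = 86.3300 * 1.00000000 = 86.33000000
K * exp(-rT) = 77.9500 * 0.99816908 = 77.80727964
P = C - S*exp(-qT) + K*exp(-rT)
P = 10.3739 - 86.33000000 + 77.80727964 = 1.8512


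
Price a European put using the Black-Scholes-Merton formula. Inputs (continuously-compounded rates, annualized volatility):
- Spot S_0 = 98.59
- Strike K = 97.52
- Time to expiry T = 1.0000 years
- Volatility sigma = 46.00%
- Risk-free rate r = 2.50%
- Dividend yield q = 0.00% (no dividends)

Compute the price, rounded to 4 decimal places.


d1 = (ln(S/K) + (r - q + 0.5*sigma^2) * T) / (sigma * sqrt(T)) = 0.30807033
d2 = d1 - sigma * sqrt(T) = -0.15192967
exp(-rT) = 0.97530991; exp(-qT) = 1.00000000
P = K * exp(-rT) * N(-d2) - S_0 * exp(-qT) * N(-d1)
N(-d1) = 0.37901441; N(-d2) = 0.56037880
P = 97.5200 * 0.97530991 * 0.56037880 - 98.5900 * 1.00000000 * 0.37901441 = 15.9318

Answer: Price = 15.9318


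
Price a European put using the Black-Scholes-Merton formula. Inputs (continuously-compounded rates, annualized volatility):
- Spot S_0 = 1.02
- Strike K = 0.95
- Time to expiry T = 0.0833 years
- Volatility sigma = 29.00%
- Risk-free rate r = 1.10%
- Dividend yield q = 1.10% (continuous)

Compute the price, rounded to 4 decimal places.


Answer: Price = 0.0091

Derivation:
d1 = (ln(S/K) + (r - q + 0.5*sigma^2) * T) / (sigma * sqrt(T)) = 0.89127286
d2 = d1 - sigma * sqrt(T) = 0.80757382
exp(-rT) = 0.99908412; exp(-qT) = 0.99908412
P = K * exp(-rT) * N(-d2) - S_0 * exp(-qT) * N(-d1)
N(-d1) = 0.18639140; N(-d2) = 0.20966798
P = 0.9500 * 0.99908412 * 0.20966798 - 1.0200 * 0.99908412 * 0.18639140 = 0.0091


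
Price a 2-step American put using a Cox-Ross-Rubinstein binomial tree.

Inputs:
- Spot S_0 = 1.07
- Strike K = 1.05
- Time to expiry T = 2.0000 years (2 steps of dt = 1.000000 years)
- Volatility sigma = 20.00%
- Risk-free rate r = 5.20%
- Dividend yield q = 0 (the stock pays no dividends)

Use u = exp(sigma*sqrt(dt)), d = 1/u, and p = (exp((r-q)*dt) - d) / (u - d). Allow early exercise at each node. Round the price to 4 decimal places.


dt = T/N = 1.000000
u = exp(sigma*sqrt(dt)) = 1.221403; d = 1/u = 0.818731
p = (exp((r-q)*dt) - d) / (u - d) = 0.582720
Discount per step: exp(-r*dt) = 0.949329
Stock lattice S(k, i) with i counting down-moves:
  k=0: S(0,0) = 1.0700
  k=1: S(1,0) = 1.3069; S(1,1) = 0.8760
  k=2: S(2,0) = 1.5963; S(2,1) = 1.0700; S(2,2) = 0.7172
Terminal payoffs V(N, i) = max(K - S_T, 0):
  V(2,0) = 0.000000; V(2,1) = 0.000000; V(2,2) = 0.332758
Backward induction: V(k, i) = exp(-r*dt) * [p * V(k+1, i) + (1-p) * V(k+1, i+1)]; then take max(V_cont, immediate exercise) for American.
  V(1,0) = exp(-r*dt) * [p*0.000000 + (1-p)*0.000000] = 0.000000; exercise = 0.000000; V(1,0) = max -> 0.000000
  V(1,1) = exp(-r*dt) * [p*0.000000 + (1-p)*0.332758] = 0.131817; exercise = 0.173958; V(1,1) = max -> 0.173958
  V(0,0) = exp(-r*dt) * [p*0.000000 + (1-p)*0.173958] = 0.068911; exercise = 0.000000; V(0,0) = max -> 0.068911

Answer: Price = V(0,0) = 0.0689


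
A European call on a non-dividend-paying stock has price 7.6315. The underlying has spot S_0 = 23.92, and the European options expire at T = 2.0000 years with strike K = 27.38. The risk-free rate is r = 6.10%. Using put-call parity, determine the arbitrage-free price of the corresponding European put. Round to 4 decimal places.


Put-call parity: C - P = S_0 * exp(-qT) - K * exp(-rT).
S_0 * exp(-qT) = 23.9200 * 1.00000000 = 23.92000000
K * exp(-rT) = 27.3800 * 0.88514837 = 24.23536233
P = C - S*exp(-qT) + K*exp(-rT)
P = 7.6315 - 23.92000000 + 24.23536233 = 7.9469

Answer: Put price = 7.9469


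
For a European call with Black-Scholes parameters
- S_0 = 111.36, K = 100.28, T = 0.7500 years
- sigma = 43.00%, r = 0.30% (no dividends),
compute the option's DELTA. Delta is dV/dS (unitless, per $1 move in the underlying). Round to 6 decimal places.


Answer: Delta = 0.682131

Derivation:
d1 = 0.4736673536; d2 = 0.1012764300
phi(d1) = 0.3566077238; exp(-qT) = 1.0000000000; exp(-rT) = 0.9977525294
N(d1) = 0.6821314315
Delta = exp(-qT) * N(d1) = 1.0000000000 * 0.6821314315 = 0.682131
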